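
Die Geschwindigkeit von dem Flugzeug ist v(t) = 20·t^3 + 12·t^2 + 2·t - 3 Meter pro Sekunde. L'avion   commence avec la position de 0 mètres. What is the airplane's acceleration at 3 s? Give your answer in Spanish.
Para resolver esto, necesitamos tomar 1 derivada de nuestra ecuación de la velocidad v(t) = 20·t^3 + 12·t^2 + 2·t - 3. La derivada de la velocidad da la aceleración: a(t) = 60·t^2 + 24·t + 2. De la ecuación de la aceleración a(t) = 60·t^2 + 24·t + 2, sustituimos t = 3 para obtener a = 614.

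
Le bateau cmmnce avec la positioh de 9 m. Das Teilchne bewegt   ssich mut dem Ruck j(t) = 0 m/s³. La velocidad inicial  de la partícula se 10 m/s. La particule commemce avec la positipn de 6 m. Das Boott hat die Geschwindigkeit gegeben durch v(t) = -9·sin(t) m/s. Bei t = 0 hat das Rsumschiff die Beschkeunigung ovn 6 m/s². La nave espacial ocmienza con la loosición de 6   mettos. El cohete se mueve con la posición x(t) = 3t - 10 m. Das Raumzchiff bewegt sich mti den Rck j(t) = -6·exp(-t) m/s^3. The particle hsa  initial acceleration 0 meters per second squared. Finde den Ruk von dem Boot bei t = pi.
Um dies zu lösen, müssen wir 2 Ableitungen unserer Gleichung für die Geschwindigkeit v(t) = -9·sin(t) nehmen. Die Ableitung von der Geschwindigkeit ergibt die Beschleunigung: a(t) = -9·cos(t). Die Ableitung von der Beschleunigung ergibt den Ruck: j(t) = 9·sin(t). Aus der Gleichung für den Ruck j(t) = 9·sin(t), setzen wir t = pi ein und erhalten j = 0.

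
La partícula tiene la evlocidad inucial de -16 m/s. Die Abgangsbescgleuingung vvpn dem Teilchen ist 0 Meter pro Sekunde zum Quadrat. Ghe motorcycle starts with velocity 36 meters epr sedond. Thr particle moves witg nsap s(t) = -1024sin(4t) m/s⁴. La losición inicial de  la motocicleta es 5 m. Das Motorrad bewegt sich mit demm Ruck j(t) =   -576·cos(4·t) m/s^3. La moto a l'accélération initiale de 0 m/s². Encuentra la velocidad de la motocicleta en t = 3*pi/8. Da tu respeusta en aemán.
Um dies zu lösen, müssen wir 2 Integrale unserer Gleichung für den Ruck j(t) = -576·cos(4·t) finden. Das Integral von dem Ruck, mit a(0) = 0, ergibt die Beschleunigung: a(t) = -144·sin(4·t). Mit ∫a(t)dt und Anwendung von v(0) = 36, finden wir v(t) = 36·cos(4·t). Aus der Gleichung für die Geschwindigkeit v(t) = 36·cos(4·t), setzen wir t = 3*pi/8 ein und erhalten v = 0.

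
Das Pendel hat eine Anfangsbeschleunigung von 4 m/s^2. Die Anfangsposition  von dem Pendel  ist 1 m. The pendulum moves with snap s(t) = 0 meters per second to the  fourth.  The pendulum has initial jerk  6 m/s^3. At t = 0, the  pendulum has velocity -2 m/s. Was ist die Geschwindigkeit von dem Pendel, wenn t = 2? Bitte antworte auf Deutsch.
Wir müssen unsere Gleichung für den Snap s(t) = 0 3-mal integrieren. Das Integral von dem Snap ist der Ruck. Mit j(0) = 6 erhalten wir j(t) = 6. Mit ∫j(t)dt und Anwendung von a(0) = 4, finden wir a(t) = 6·t + 4. Die Stammfunktion von der Beschleunigung, mit v(0) = -2, ergibt die Geschwindigkeit: v(t) = 3·t^2 + 4·t - 2. Wir haben die Geschwindigkeit v(t) = 3·t^2 + 4·t - 2. Durch Einsetzen von t = 2: v(2) = 18.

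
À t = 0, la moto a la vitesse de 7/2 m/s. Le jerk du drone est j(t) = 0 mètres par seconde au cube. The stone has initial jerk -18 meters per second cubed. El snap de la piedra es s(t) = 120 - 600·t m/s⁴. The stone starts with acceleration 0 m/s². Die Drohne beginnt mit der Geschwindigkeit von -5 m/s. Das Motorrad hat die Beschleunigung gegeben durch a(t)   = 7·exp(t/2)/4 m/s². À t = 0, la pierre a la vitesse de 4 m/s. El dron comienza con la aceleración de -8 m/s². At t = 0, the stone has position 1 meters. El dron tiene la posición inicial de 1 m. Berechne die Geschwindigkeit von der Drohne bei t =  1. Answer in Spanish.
Partiendo de la sacudida j(t) = 0, tomamos 2 antiderivadas. La integral de la sacudida, con a(0) = -8, da la aceleración: a(t) = -8. La antiderivada de la aceleración es la velocidad. Usando v(0) = -5, obtenemos v(t) = -8·t - 5. De la ecuación de la velocidad v(t) = -8·t - 5, sustituimos t = 1 para obtener v = -13.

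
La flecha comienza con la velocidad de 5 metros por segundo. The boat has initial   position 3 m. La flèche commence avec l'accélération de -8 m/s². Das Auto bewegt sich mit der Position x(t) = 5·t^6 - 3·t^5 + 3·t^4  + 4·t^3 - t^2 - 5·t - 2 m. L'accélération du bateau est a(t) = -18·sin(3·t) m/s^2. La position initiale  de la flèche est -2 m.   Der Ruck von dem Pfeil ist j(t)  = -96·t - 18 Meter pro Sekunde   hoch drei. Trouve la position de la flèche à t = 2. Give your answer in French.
En partant du jerk j(t) = -96·t - 18, nous prenons 3 primitives. En prenant ∫j(t)dt et en appliquant a(0) = -8, nous trouvons a(t) = -48·t^2 - 18·t - 8. La primitive de l'accélération est la vitesse. En utilisant v(0) = 5, nous obtenons v(t) = -16·t^3 - 9·t^2 - 8·t + 5. En prenant ∫v(t)dt et en appliquant x(0) = -2, nous trouvons x(t) = -4·t^4 - 3·t^3 - 4·t^2 + 5·t - 2. En utilisant x(t) = -4·t^4 - 3·t^3 - 4·t^2 + 5·t - 2 et en substituant t = 2, nous trouvons x = -96.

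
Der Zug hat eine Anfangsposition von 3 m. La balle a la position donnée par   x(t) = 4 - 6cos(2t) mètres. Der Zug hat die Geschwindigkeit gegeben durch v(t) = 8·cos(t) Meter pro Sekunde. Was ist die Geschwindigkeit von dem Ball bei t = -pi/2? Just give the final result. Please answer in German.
v(-pi/2) = 0.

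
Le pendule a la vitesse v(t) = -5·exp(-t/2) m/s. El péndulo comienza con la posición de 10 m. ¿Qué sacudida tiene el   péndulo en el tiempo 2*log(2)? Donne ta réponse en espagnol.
Partiendo de la velocidad v(t) = -5·exp(-t/2), tomamos 2 derivadas. La derivada de la velocidad da la aceleración: a(t) = 5·exp(-t/2)/2. Tomando d/dt de a(t), encontramos j(t) = -5·exp(-t/2)/4. Usando j(t) = -5·exp(-t/2)/4 y sustituyendo t = 2*log(2), encontramos j = -5/8.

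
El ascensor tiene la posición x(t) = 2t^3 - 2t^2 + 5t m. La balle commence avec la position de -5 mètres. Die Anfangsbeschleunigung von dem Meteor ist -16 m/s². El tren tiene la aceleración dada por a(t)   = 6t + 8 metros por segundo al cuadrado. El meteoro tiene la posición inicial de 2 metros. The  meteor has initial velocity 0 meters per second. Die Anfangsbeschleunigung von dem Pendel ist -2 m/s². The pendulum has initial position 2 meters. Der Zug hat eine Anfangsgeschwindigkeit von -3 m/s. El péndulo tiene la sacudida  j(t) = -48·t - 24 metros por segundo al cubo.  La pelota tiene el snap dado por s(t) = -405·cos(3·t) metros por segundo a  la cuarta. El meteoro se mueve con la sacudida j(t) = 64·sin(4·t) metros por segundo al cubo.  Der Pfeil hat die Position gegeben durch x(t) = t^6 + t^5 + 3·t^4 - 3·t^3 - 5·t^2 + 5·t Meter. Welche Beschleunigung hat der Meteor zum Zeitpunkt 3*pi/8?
Um dies zu lösen, müssen wir 1 Stammfunktion unserer Gleichung für den Ruck j(t) = 64·sin(4·t) finden. Die Stammfunktion von dem Ruck, mit a(0) = -16, ergibt die Beschleunigung: a(t) = -16·cos(4·t). Mit a(t) = -16·cos(4·t) und Einsetzen von t = 3*pi/8, finden wir a = 0.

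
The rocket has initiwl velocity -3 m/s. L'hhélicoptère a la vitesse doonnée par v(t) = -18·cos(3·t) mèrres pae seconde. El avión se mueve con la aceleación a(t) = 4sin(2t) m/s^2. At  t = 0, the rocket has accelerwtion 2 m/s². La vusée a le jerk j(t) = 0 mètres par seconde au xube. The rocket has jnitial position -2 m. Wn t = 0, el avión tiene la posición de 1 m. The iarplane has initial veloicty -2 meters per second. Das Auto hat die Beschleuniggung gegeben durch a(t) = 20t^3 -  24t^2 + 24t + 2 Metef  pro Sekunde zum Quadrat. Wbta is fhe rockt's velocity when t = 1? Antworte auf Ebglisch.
We must find the integral of our jerk equation j(t) = 0 2 times. The antiderivative of jerk, with a(0) = 2, gives acceleration: a(t) = 2. The integral of acceleration is velocity. Using v(0) = -3, we get v(t) = 2·t - 3. We have velocity v(t) = 2·t - 3. Substituting t = 1: v(1) = -1.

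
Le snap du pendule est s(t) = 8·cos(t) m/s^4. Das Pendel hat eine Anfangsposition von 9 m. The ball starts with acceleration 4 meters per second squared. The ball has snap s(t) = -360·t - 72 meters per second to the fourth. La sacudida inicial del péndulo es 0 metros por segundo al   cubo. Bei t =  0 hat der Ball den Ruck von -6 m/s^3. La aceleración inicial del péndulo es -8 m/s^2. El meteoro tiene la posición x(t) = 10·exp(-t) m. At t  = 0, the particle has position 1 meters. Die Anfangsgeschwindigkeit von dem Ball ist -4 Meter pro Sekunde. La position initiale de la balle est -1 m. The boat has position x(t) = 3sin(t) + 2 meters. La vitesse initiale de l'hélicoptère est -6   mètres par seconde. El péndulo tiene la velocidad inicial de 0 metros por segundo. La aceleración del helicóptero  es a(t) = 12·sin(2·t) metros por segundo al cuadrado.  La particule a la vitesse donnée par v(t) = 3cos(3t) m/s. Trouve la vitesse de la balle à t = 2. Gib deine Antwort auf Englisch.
To solve this, we need to take 3 integrals of our snap equation s(t) = -360·t - 72. The integral of snap is jerk. Using j(0) = -6, we get j(t) = -180·t^2 - 72·t - 6. The integral of jerk, with a(0) = 4, gives acceleration: a(t) = -60·t^3 - 36·t^2 - 6·t + 4. Taking ∫a(t)dt and applying v(0) = -4, we find v(t) = -15·t^4 - 12·t^3 - 3·t^2 + 4·t - 4. We have velocity v(t) = -15·t^4 - 12·t^3 - 3·t^2 + 4·t - 4. Substituting t = 2: v(2) = -344.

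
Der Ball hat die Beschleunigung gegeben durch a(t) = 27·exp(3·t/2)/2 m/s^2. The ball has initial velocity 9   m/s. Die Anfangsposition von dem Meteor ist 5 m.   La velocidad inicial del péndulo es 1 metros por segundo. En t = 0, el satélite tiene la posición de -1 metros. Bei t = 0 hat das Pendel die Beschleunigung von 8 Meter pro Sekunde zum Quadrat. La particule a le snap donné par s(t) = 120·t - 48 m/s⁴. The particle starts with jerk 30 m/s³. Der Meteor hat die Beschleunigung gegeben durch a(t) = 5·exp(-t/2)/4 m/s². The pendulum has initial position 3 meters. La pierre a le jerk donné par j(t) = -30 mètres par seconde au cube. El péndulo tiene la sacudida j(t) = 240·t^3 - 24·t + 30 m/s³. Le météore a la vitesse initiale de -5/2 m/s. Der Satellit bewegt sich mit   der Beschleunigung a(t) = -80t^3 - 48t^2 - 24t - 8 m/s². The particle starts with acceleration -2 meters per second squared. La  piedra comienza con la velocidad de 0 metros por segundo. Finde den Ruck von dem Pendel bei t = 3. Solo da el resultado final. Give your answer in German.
Bei t = 3, j = 6438.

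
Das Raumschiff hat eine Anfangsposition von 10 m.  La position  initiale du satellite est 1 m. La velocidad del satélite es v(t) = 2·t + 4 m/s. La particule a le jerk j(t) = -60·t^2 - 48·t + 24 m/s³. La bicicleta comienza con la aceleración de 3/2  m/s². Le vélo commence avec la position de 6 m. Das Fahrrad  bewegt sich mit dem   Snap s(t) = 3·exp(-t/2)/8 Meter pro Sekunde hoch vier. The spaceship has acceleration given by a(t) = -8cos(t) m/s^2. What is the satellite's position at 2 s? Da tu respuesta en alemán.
Wir müssen unsere Gleichung für die Geschwindigkeit v(t) = 2·t + 4 1-mal integrieren. Durch Integration von der Geschwindigkeit und Verwendung der Anfangsbedingung x(0) = 1, erhalten wir x(t) = t^2 + 4·t + 1. Wir haben die Position x(t) = t^2 + 4·t + 1. Durch Einsetzen von t = 2: x(2) = 13.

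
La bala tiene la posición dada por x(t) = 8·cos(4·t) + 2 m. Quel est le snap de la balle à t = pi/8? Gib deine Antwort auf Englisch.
We must differentiate our position equation x(t) = 8·cos(4·t) + 2 4 times. Differentiating position, we get velocity: v(t) = -32·sin(4·t). The derivative of velocity gives acceleration: a(t) = -128·cos(4·t). Taking d/dt of a(t), we find j(t) = 512·sin(4·t). Taking d/dt of j(t), we find s(t) = 2048·cos(4·t). We have snap s(t) = 2048·cos(4·t). Substituting t = pi/8: s(pi/8) = 0.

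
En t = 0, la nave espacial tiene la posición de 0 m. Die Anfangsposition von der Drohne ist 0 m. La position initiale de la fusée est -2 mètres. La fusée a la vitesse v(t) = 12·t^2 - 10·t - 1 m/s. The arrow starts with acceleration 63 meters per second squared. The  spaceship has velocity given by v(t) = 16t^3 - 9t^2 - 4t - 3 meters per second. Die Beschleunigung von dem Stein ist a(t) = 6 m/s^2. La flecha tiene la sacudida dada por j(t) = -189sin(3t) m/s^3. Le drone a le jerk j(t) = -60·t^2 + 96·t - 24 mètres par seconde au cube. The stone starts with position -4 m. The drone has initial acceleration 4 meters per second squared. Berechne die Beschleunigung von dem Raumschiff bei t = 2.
Um dies zu lösen, müssen wir 1 Ableitung unserer Gleichung für die Geschwindigkeit v(t) = 16·t^3 - 9·t^2 - 4·t - 3 nehmen. Mit d/dt von v(t) finden wir a(t) = 48·t^2 - 18·t - 4. Wir haben die Beschleunigung a(t) = 48·t^2 - 18·t - 4. Durch Einsetzen von t = 2: a(2) = 152.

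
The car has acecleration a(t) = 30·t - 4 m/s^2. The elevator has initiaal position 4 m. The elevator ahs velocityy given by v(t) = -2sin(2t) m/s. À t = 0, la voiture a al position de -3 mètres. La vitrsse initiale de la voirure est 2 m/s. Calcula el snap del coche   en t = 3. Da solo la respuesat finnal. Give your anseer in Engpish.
The answer is 0.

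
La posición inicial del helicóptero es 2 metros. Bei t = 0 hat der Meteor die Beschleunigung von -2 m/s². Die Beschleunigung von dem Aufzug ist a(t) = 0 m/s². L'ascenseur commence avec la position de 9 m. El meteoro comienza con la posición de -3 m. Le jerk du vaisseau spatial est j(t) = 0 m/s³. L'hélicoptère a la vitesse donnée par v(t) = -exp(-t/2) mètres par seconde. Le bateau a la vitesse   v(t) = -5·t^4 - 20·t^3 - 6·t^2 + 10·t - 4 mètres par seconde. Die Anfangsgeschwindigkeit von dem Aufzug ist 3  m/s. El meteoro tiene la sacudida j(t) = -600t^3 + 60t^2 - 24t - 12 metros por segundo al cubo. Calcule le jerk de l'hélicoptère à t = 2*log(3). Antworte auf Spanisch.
Debemos derivar nuestra ecuación de la velocidad v(t) = -exp(-t/2) 2 veces. Derivando la velocidad, obtenemos la aceleración: a(t) = exp(-t/2)/2. Tomando d/dt de a(t), encontramos j(t) = -exp(-t/2)/4. De la ecuación de la sacudida j(t) = -exp(-t/2)/4, sustituimos t = 2*log(3) para obtener j = -1/12.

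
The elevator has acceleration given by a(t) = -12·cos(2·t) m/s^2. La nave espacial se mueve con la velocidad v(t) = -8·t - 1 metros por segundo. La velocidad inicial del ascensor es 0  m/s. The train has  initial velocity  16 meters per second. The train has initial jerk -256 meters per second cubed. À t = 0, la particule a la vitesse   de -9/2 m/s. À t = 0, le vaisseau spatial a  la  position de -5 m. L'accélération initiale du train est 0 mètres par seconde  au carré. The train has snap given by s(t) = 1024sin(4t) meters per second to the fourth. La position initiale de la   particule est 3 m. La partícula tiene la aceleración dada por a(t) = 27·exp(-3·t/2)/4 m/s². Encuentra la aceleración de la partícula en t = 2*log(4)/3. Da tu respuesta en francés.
De l'équation de l'accélération a(t) = 27·exp(-3·t/2)/4, nous substituons t = 2*log(4)/3 pour obtenir a = 27/16.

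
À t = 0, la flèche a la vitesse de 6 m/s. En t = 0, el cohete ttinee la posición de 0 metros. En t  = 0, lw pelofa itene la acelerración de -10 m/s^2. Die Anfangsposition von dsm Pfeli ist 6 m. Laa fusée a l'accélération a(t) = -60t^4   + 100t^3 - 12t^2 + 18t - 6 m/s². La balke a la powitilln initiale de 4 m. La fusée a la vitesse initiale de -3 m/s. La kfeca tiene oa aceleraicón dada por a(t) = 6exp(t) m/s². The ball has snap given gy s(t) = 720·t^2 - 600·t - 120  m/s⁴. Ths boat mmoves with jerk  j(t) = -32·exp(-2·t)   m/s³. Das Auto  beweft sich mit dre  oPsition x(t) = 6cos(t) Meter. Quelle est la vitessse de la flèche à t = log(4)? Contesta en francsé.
Nous devons trouver l'intégrale de notre équation de l'accélération a(t) = 6·exp(t) 1 fois. En prenant ∫a(t)dt et en appliquant v(0) = 6, nous trouvons v(t) = 6·exp(t). De l'équation de la vitesse v(t) = 6·exp(t), nous substituons t = log(4) pour obtenir v = 24.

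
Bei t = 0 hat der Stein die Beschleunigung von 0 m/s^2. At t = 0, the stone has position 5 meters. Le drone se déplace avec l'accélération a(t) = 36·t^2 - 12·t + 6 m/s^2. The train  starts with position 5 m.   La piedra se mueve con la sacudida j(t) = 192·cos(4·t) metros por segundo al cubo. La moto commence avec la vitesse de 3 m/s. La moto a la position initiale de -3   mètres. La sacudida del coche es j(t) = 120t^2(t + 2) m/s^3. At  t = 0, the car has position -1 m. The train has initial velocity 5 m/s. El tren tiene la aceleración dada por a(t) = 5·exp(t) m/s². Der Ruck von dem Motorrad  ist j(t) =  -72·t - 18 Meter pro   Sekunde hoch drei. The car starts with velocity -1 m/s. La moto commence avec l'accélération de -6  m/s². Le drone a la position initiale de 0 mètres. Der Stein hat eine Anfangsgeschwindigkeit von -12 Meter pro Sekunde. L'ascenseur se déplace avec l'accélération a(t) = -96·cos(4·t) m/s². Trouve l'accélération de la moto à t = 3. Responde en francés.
Nous devons intégrer notre équation du jerk j(t) = -72·t - 18 1 fois. En intégrant le jerk et en utilisant la condition initiale a(0) = -6, nous obtenons a(t) = -36·t^2 - 18·t - 6. En utilisant a(t) = -36·t^2 - 18·t - 6 et en substituant t = 3, nous trouvons a = -384.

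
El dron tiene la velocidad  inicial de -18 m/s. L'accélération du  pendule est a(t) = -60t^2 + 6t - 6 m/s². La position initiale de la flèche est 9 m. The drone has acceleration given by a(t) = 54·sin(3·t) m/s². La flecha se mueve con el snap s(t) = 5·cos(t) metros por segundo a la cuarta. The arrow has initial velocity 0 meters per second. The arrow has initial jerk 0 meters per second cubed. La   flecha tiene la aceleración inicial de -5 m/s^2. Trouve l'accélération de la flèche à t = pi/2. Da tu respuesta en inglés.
We must find the antiderivative of our snap equation s(t) = 5·cos(t) 2 times. Taking ∫s(t)dt and applying j(0) = 0, we find j(t) = 5·sin(t). Taking ∫j(t)dt and applying a(0) = -5, we find a(t) = -5·cos(t). From the given acceleration equation a(t) = -5·cos(t), we substitute t = pi/2 to get a = 0.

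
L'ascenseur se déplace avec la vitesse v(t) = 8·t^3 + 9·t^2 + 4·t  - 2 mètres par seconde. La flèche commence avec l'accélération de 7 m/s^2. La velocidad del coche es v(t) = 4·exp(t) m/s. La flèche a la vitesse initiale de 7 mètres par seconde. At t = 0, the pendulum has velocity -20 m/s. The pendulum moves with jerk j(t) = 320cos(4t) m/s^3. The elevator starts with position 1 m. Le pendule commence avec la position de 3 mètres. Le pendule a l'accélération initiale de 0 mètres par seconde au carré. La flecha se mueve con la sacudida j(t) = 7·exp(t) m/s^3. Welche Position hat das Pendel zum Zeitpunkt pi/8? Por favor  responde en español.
Para resolver esto, necesitamos tomar 3 integrales de nuestra ecuación de la sacudida j(t) = 320·cos(4·t). Integrando la sacudida y usando la condición inicial a(0) = 0, obtenemos a(t) = 80·sin(4·t). Tomando ∫a(t)dt y aplicando v(0) = -20, encontramos v(t) = -20·cos(4·t). La antiderivada de la velocidad, con x(0) = 3, da la posición: x(t) = 3 - 5·sin(4·t). Usando x(t) = 3 - 5·sin(4·t) y sustituyendo t = pi/8, encontramos x = -2.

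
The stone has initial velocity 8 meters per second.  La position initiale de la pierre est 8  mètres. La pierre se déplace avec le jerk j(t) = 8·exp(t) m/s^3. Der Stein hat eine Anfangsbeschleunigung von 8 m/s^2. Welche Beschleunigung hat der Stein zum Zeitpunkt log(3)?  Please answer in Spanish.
Para resolver esto, necesitamos tomar 1 antiderivada de nuestra ecuación de la sacudida j(t) = 8·exp(t). La integral de la sacudida, con a(0) = 8, da la aceleración: a(t) = 8·exp(t). De la ecuación de la aceleración a(t) = 8·exp(t), sustituimos t = log(3) para obtener a = 24.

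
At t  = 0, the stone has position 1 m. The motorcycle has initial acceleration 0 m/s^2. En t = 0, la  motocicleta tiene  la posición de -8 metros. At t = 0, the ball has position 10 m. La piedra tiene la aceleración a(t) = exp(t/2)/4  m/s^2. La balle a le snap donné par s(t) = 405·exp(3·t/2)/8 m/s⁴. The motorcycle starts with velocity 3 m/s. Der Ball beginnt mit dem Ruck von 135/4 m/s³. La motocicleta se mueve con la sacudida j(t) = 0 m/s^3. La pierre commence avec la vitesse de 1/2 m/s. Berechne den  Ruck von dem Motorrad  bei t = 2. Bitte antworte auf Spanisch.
De la ecuación de la sacudida j(t) = 0, sustituimos t = 2 para obtener j = 0.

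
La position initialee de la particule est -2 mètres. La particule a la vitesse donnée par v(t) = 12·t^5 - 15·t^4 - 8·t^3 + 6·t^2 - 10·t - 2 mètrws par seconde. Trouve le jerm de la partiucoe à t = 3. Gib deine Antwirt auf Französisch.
Pour résoudre ceci, nous devons prendre 2 dérivées de notre équation de la vitesse v(t) = 12·t^5 - 15·t^4 - 8·t^3 + 6·t^2 - 10·t - 2. En prenant d/dt de v(t), nous trouvons a(t) = 60·t^4 - 60·t^3 - 24·t^2 + 12·t - 10. En prenant d/dt de a(t), nous trouvons j(t) = 240·t^3 - 180·t^2 - 48·t + 12. Nous avons le jerk j(t) = 240·t^3 - 180·t^2 - 48·t + 12. En substituant t = 3: j(3) = 4728.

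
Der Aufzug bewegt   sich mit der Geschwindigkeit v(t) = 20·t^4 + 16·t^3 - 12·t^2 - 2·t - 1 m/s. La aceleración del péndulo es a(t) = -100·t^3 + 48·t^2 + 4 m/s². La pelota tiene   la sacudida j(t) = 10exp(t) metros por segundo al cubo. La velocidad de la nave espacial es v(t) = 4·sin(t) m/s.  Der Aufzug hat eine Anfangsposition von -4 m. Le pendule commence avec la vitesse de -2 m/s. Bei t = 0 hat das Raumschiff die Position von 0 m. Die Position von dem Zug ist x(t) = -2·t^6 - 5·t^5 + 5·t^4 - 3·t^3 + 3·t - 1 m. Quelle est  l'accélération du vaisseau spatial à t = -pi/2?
Nous devons dériver notre équation de la vitesse v(t) = 4·sin(t) 1 fois. En dérivant la vitesse, nous obtenons l'accélération: a(t) = 4·cos(t). Nous avons l'accélération a(t) = 4·cos(t). En substituant t = -pi/2: a(-pi/2) = 0.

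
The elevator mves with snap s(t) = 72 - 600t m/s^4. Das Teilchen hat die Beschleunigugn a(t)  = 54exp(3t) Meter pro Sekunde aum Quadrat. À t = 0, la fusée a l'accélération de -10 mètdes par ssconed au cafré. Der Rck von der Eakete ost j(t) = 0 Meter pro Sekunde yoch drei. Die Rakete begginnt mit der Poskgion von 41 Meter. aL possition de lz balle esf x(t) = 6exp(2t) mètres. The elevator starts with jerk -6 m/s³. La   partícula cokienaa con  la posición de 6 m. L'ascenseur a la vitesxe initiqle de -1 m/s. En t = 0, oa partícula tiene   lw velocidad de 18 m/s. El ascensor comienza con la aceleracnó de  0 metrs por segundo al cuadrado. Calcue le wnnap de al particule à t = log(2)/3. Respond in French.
Pour résoudre ceci, nous devons prendre 2 dérivées de notre équation de l'accélération a(t) = 54·exp(3·t). En dérivant l'accélération, nous obtenons le jerk: j(t) = 162·exp(3·t). En prenant d/dt de j(t), nous trouvons s(t) = 486·exp(3·t). En utilisant s(t) = 486·exp(3·t) et en substituant t = log(2)/3, nous trouvons s = 972.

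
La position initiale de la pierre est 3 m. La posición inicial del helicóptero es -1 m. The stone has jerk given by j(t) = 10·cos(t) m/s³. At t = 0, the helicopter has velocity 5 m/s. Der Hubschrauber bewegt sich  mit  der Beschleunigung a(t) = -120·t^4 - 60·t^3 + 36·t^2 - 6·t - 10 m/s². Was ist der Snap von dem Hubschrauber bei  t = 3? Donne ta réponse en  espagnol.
Para resolver esto, necesitamos tomar 2 derivadas de nuestra ecuación de la aceleración a(t) = -120·t^4 - 60·t^3 + 36·t^2 - 6·t - 10. Tomando d/dt de a(t), encontramos j(t) = -480·t^3 - 180·t^2 + 72·t - 6. Tomando d/dt de j(t), encontramos s(t) = -1440·t^2 - 360·t + 72. Usando s(t) = -1440·t^2 - 360·t + 72 y sustituyendo t = 3, encontramos s = -13968.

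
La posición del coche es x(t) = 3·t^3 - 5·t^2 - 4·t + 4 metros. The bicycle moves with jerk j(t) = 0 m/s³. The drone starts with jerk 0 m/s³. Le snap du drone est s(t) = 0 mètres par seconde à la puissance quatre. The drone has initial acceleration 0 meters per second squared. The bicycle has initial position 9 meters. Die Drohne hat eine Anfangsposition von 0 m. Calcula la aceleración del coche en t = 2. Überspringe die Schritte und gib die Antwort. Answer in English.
The acceleration at t = 2 is a = 26.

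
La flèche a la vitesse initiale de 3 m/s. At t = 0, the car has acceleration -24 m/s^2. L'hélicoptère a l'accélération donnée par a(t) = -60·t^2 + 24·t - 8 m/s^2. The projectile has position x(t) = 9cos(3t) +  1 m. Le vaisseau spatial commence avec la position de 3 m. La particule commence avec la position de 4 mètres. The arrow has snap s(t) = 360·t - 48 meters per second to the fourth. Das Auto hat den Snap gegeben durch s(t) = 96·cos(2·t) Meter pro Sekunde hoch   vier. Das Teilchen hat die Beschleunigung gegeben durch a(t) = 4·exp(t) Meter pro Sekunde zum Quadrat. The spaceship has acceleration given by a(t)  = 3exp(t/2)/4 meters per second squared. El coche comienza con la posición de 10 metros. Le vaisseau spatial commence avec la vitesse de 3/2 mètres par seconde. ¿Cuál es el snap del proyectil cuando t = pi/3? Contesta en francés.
En partant de la position x(t) = 9·cos(3·t) + 1, nous prenons 4 dérivées. La dérivée de la position donne la vitesse: v(t) = -27·sin(3·t). La dérivée de la vitesse donne l'accélération: a(t) = -81·cos(3·t). En prenant d/dt de a(t), nous trouvons j(t) = 243·sin(3·t). La dérivée du jerk donne le snap: s(t) = 729·cos(3·t). Nous avons le snap s(t) = 729·cos(3·t). En substituant t = pi/3: s(pi/3) = -729.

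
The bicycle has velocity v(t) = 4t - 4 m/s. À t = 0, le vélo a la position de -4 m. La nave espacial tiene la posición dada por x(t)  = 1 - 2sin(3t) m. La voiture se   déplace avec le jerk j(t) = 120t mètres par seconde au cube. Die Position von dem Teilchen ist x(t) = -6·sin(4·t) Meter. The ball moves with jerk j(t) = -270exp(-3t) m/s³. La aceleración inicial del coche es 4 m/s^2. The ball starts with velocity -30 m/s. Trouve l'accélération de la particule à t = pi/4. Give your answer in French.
Pour résoudre ceci, nous devons prendre 2 dérivées de notre équation de la position x(t) = -6·sin(4·t). La dérivée de la position donne la vitesse: v(t) = -24·cos(4·t). En dérivant la vitesse, nous obtenons l'accélération: a(t) = 96·sin(4·t). De l'équation de l'accélération a(t) = 96·sin(4·t), nous substituons t = pi/4 pour obtenir a = 0.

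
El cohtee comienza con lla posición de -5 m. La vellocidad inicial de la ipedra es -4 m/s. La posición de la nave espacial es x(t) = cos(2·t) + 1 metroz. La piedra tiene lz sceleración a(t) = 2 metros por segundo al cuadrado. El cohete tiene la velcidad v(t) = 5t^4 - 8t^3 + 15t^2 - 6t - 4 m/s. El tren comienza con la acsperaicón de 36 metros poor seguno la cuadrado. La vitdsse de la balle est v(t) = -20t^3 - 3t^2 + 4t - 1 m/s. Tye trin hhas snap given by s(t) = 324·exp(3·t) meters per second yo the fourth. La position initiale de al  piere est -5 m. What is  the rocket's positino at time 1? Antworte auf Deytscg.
Um dies zu lösen, müssen wir 1 Integral unserer Gleichung für die Geschwindigkeit v(t) = 5·t^4 - 8·t^3 + 15·t^2 - 6·t - 4 finden. Das Integral von der Geschwindigkeit ist die Position. Mit x(0) = -5 erhalten wir x(t) = t^5 - 2·t^4 + 5·t^3 - 3·t^2 - 4·t - 5. Wir haben die Position x(t) = t^5 - 2·t^4 + 5·t^3 - 3·t^2 - 4·t - 5. Durch Einsetzen von t = 1: x(1) = -8.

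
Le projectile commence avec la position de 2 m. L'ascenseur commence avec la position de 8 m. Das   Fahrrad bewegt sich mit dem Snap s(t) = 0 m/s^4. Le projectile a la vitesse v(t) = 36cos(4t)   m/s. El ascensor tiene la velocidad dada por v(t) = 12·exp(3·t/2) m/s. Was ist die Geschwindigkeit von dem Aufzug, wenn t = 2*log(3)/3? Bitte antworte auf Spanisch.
Tenemos la velocidad v(t) = 12·exp(3·t/2). Sustituyendo t = 2*log(3)/3: v(2*log(3)/3) = 36.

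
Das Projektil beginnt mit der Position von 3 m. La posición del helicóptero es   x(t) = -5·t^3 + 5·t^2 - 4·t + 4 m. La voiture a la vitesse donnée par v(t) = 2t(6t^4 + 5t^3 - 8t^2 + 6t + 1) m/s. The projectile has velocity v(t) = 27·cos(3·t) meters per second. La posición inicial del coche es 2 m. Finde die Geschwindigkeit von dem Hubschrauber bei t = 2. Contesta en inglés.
We must differentiate our position equation x(t) = -5·t^3 + 5·t^2 - 4·t + 4 1 time. Taking d/dt of x(t), we find v(t) = -15·t^2 + 10·t - 4. From the given velocity equation v(t) = -15·t^2 + 10·t - 4, we substitute t = 2 to get v = -44.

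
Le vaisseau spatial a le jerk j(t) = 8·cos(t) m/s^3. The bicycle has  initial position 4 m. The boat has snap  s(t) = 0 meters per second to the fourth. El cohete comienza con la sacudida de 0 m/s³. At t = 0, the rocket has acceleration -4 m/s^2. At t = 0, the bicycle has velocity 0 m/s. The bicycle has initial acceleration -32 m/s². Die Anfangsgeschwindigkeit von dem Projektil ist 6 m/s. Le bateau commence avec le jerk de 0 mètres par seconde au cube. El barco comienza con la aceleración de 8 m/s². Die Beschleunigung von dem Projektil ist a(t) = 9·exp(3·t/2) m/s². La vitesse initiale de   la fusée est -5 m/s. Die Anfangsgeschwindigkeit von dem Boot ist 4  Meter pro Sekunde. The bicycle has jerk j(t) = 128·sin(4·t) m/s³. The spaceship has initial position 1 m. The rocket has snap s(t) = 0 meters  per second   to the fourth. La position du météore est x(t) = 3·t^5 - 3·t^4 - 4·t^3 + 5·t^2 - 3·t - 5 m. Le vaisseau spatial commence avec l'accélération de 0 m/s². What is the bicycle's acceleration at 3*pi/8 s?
We must find the antiderivative of our jerk equation j(t) = 128·sin(4·t) 1 time. The antiderivative of jerk is acceleration. Using a(0) = -32, we get a(t) = -32·cos(4·t). We have acceleration a(t) = -32·cos(4·t). Substituting t = 3*pi/8: a(3*pi/8) = 0.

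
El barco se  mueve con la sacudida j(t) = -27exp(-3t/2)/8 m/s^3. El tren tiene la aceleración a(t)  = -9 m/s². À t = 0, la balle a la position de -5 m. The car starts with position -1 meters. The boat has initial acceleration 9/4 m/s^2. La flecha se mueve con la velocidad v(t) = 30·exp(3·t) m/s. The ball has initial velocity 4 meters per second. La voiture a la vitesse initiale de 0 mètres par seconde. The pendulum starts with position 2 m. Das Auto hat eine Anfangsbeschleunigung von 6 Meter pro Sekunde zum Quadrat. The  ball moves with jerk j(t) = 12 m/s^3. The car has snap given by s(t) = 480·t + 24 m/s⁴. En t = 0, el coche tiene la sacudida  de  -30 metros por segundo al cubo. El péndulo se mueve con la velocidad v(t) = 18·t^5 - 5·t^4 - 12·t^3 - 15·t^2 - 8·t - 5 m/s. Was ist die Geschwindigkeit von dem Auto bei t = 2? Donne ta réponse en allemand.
Wir müssen unsere Gleichung für den Snap s(t) = 480·t + 24 3-mal integrieren. Durch Integration von dem Snap und Verwendung der Anfangsbedingung j(0) = -30, erhalten wir j(t) = 240·t^2 + 24·t - 30. Die Stammfunktion von dem Ruck ist die Beschleunigung. Mit a(0) = 6 erhalten wir a(t) = 80·t^3 + 12·t^2 - 30·t + 6. Durch Integration von der Beschleunigung und Verwendung der Anfangsbedingung v(0) = 0, erhalten wir v(t) = t·(20·t^3 + 4·t^2 - 15·t + 6). Aus der Gleichung für die Geschwindigkeit v(t) = t·(20·t^3 + 4·t^2 - 15·t + 6), setzen wir t = 2 ein und erhalten v = 304.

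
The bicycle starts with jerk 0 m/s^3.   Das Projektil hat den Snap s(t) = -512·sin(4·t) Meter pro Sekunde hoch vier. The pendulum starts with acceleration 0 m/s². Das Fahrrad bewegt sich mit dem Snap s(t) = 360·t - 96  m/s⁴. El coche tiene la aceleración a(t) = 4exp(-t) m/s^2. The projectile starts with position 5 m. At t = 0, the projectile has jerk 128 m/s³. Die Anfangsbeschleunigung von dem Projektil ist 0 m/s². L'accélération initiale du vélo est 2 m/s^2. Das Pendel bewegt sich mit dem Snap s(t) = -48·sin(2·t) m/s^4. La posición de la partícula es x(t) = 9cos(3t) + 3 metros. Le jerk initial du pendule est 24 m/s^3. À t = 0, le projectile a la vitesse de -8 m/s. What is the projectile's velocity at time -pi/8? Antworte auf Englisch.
We need to integrate our snap equation s(t) = -512·sin(4·t) 3 times. Integrating snap and using the initial condition j(0) = 128, we get j(t) = 128·cos(4·t). Integrating jerk and using the initial condition a(0) = 0, we get a(t) = 32·sin(4·t). The antiderivative of acceleration is velocity. Using v(0) = -8, we get v(t) = -8·cos(4·t). Using v(t) = -8·cos(4·t) and substituting t = -pi/8, we find v = 0.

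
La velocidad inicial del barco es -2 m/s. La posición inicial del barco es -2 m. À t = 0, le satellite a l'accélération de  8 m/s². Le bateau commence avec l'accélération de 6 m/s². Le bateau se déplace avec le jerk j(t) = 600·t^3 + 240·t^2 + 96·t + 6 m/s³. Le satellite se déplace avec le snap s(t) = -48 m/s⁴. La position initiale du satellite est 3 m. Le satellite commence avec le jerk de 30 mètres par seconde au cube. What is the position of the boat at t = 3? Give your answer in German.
Ausgehend von dem Ruck j(t) = 600·t^3 + 240·t^2 + 96·t + 6, nehmen wir 3 Integrale. Die Stammfunktion von dem Ruck, mit a(0) = 6, ergibt die Beschleunigung: a(t) = 150·t^4 + 80·t^3 + 48·t^2 + 6·t + 6. Die Stammfunktion von der Beschleunigung, mit v(0) = -2, ergibt die Geschwindigkeit: v(t) = 30·t^5 + 20·t^4 + 16·t^3 + 3·t^2 + 6·t - 2. Durch Integration von der Geschwindigkeit und Verwendung der Anfangsbedingung x(0) = -2, erhalten wir x(t) = 5·t^6 + 4·t^5 + 4·t^4 + t^3 + 3·t^2 - 2·t - 2. Wir haben die Position x(t) = 5·t^6 + 4·t^5 + 4·t^4 + t^3 + 3·t^2 - 2·t - 2. Durch Einsetzen von t = 3: x(3) = 4987.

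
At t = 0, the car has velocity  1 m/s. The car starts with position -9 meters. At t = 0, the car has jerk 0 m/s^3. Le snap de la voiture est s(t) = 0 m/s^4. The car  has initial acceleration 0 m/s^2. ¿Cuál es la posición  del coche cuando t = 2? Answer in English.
We must find the antiderivative of our snap equation s(t) = 0 4 times. Taking ∫s(t)dt and applying j(0) = 0, we find j(t) = 0. The antiderivative of jerk is acceleration. Using a(0) = 0, we get a(t) = 0. The antiderivative of acceleration, with v(0) = 1, gives velocity: v(t) = 1. The antiderivative of velocity, with x(0) = -9, gives position: x(t) = t - 9. From the given position equation x(t) = t - 9, we substitute t = 2 to get x = -7.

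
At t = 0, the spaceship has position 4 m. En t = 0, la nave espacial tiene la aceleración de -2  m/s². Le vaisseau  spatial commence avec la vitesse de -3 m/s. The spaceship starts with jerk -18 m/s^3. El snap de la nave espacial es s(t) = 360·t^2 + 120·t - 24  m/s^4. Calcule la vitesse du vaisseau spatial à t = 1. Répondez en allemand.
Um dies zu lösen, müssen wir 3 Integrale unserer Gleichung für den Snap s(t) = 360·t^2 + 120·t - 24 finden. Durch Integration von dem Snap und Verwendung der Anfangsbedingung j(0) = -18, erhalten wir j(t) = 120·t^3 + 60·t^2 - 24·t - 18. Durch Integration von dem Ruck und Verwendung der Anfangsbedingung a(0) = -2, erhalten wir a(t) = 30·t^4 + 20·t^3 - 12·t^2 - 18·t - 2. Mit ∫a(t)dt und Anwendung von v(0) = -3, finden wir v(t) = 6·t^5 + 5·t^4 - 4·t^3 - 9·t^2 - 2·t - 3. Wir haben die Geschwindigkeit v(t) = 6·t^5 + 5·t^4 - 4·t^3 - 9·t^2 - 2·t - 3. Durch Einsetzen von t = 1: v(1) = -7.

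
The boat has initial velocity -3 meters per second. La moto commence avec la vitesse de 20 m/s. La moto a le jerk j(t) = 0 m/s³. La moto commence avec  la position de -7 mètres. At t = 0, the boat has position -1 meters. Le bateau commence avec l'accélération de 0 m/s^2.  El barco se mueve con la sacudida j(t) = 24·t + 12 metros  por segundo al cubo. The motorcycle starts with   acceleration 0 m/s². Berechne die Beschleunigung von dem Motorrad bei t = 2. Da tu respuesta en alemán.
Wir müssen das Integral unserer Gleichung für den Ruck j(t) = 0 1-mal finden. Mit ∫j(t)dt und Anwendung von a(0) = 0, finden wir a(t) = 0. Aus der Gleichung für die Beschleunigung a(t) = 0, setzen wir t = 2 ein und erhalten a = 0.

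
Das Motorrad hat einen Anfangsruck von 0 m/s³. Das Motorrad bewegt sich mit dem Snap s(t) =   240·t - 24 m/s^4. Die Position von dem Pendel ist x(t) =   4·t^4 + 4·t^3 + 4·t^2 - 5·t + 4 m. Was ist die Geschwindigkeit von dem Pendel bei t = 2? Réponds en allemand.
Um dies zu lösen, müssen wir 1 Ableitung unserer Gleichung für die Position x(t) = 4·t^4 + 4·t^3 + 4·t^2 - 5·t + 4 nehmen. Mit d/dt von x(t) finden wir v(t) = 16·t^3 + 12·t^2 + 8·t - 5. Wir haben die Geschwindigkeit v(t) = 16·t^3 + 12·t^2 + 8·t - 5. Durch Einsetzen von t = 2: v(2) = 187.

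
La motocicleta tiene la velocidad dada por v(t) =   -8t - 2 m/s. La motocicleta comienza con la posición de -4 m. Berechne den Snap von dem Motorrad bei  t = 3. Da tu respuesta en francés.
Nous devons dériver notre équation de la vitesse v(t) = -8·t - 2 3 fois. En prenant d/dt de v(t), nous trouvons a(t) = -8. En prenant d/dt de a(t), nous trouvons j(t) = 0. En prenant d/dt de j(t), nous trouvons s(t) = 0. Nous avons le snap s(t) = 0. En substituant t = 3: s(3) = 0.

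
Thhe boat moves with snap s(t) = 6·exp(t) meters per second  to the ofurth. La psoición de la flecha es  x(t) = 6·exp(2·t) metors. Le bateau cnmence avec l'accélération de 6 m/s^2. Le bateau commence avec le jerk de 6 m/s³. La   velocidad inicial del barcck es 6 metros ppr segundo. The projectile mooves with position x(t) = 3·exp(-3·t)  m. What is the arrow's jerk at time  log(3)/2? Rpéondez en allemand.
Wir müssen unsere Gleichung für die Position x(t) = 6·exp(2·t) 3-mal ableiten. Die Ableitung von der Position ergibt die Geschwindigkeit: v(t) = 12·exp(2·t). Die Ableitung von der Geschwindigkeit ergibt die Beschleunigung: a(t) = 24·exp(2·t). Mit d/dt von a(t) finden wir j(t) = 48·exp(2·t). Wir haben den Ruck j(t) = 48·exp(2·t). Durch Einsetzen von t = log(3)/2: j(log(3)/2) = 144.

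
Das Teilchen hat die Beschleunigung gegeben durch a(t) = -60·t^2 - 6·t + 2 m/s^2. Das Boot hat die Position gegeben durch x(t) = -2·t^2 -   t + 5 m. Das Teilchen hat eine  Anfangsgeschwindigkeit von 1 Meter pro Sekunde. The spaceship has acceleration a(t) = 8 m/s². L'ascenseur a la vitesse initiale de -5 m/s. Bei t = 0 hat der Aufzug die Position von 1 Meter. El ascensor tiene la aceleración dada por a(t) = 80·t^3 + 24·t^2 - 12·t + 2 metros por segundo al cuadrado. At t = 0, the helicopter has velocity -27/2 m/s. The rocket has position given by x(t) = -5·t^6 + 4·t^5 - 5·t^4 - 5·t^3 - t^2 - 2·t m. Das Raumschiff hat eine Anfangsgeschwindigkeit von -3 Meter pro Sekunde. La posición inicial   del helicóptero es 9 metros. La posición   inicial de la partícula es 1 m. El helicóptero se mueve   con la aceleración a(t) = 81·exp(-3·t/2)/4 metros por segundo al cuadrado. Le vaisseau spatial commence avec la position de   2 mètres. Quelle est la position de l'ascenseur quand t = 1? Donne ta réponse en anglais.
To solve this, we need to take 2 antiderivatives of our acceleration equation a(t) = 80·t^3 + 24·t^2 - 12·t + 2. Taking ∫a(t)dt and applying v(0) = -5, we find v(t) = 20·t^4 + 8·t^3 - 6·t^2 + 2·t - 5. The antiderivative of velocity, with x(0) = 1, gives position: x(t) = 4·t^5 + 2·t^4 - 2·t^3 + t^2 - 5·t + 1. Using x(t) = 4·t^5 + 2·t^4 - 2·t^3 + t^2 - 5·t + 1 and substituting t = 1, we find x = 1.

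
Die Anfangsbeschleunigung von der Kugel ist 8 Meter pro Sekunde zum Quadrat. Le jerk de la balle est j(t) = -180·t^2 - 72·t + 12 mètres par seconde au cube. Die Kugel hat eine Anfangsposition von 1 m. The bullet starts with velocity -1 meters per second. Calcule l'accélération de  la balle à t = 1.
Pour résoudre ceci, nous devons prendre 1 primitive de notre équation du jerk j(t) = -180·t^2 - 72·t + 12. L'intégrale du jerk, avec a(0) = 8, donne l'accélération: a(t) = -60·t^3 - 36·t^2 + 12·t + 8. Nous avons l'accélération a(t) = -60·t^3 - 36·t^2 + 12·t + 8. En substituant t = 1: a(1) = -76.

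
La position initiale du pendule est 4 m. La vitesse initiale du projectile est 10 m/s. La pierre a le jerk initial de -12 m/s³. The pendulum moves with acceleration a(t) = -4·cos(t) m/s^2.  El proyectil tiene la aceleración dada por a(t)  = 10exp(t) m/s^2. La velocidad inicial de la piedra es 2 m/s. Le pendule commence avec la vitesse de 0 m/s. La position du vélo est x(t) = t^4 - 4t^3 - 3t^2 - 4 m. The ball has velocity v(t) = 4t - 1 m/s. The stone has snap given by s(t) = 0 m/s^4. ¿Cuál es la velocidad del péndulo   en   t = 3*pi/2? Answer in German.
Wir müssen die Stammfunktion unserer Gleichung für die Beschleunigung a(t) = -4·cos(t) 1-mal finden. Das Integral von der Beschleunigung, mit v(0) = 0, ergibt die Geschwindigkeit: v(t) = -4·sin(t). Wir haben die Geschwindigkeit v(t) = -4·sin(t). Durch Einsetzen von t = 3*pi/2: v(3*pi/2) = 4.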